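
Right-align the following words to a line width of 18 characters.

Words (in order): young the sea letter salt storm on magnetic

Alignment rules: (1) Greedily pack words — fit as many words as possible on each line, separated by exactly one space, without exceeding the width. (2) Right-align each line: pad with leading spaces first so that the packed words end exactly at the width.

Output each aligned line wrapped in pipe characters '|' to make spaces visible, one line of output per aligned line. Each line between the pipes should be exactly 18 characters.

Line 1: ['young', 'the', 'sea'] (min_width=13, slack=5)
Line 2: ['letter', 'salt', 'storm'] (min_width=17, slack=1)
Line 3: ['on', 'magnetic'] (min_width=11, slack=7)

Answer: |     young the sea|
| letter salt storm|
|       on magnetic|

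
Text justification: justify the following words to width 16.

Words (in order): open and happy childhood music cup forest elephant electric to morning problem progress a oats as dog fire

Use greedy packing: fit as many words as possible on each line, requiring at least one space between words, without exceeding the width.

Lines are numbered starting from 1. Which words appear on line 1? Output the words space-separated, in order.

Line 1: ['open', 'and', 'happy'] (min_width=14, slack=2)
Line 2: ['childhood', 'music'] (min_width=15, slack=1)
Line 3: ['cup', 'forest'] (min_width=10, slack=6)
Line 4: ['elephant'] (min_width=8, slack=8)
Line 5: ['electric', 'to'] (min_width=11, slack=5)
Line 6: ['morning', 'problem'] (min_width=15, slack=1)
Line 7: ['progress', 'a', 'oats'] (min_width=15, slack=1)
Line 8: ['as', 'dog', 'fire'] (min_width=11, slack=5)

Answer: open and happy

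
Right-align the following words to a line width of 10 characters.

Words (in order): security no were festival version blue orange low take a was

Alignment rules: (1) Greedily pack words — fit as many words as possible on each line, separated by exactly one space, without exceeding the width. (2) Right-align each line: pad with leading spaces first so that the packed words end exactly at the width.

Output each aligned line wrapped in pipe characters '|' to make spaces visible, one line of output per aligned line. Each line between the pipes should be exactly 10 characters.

Line 1: ['security'] (min_width=8, slack=2)
Line 2: ['no', 'were'] (min_width=7, slack=3)
Line 3: ['festival'] (min_width=8, slack=2)
Line 4: ['version'] (min_width=7, slack=3)
Line 5: ['blue'] (min_width=4, slack=6)
Line 6: ['orange', 'low'] (min_width=10, slack=0)
Line 7: ['take', 'a', 'was'] (min_width=10, slack=0)

Answer: |  security|
|   no were|
|  festival|
|   version|
|      blue|
|orange low|
|take a was|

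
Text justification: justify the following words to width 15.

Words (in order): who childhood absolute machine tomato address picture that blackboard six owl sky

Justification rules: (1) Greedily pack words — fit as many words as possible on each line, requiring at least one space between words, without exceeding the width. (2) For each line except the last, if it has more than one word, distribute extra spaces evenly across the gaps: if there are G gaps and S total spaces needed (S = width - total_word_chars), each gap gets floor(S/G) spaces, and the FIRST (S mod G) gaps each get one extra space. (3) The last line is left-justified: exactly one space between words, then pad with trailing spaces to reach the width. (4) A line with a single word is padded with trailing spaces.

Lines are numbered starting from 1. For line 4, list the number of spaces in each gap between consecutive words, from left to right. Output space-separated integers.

Answer: 1

Derivation:
Line 1: ['who', 'childhood'] (min_width=13, slack=2)
Line 2: ['absolute'] (min_width=8, slack=7)
Line 3: ['machine', 'tomato'] (min_width=14, slack=1)
Line 4: ['address', 'picture'] (min_width=15, slack=0)
Line 5: ['that', 'blackboard'] (min_width=15, slack=0)
Line 6: ['six', 'owl', 'sky'] (min_width=11, slack=4)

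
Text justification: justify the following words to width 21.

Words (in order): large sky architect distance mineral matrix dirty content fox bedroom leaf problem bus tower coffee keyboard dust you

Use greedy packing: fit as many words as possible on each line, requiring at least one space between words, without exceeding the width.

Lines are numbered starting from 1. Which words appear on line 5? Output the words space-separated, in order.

Answer: problem bus tower

Derivation:
Line 1: ['large', 'sky', 'architect'] (min_width=19, slack=2)
Line 2: ['distance', 'mineral'] (min_width=16, slack=5)
Line 3: ['matrix', 'dirty', 'content'] (min_width=20, slack=1)
Line 4: ['fox', 'bedroom', 'leaf'] (min_width=16, slack=5)
Line 5: ['problem', 'bus', 'tower'] (min_width=17, slack=4)
Line 6: ['coffee', 'keyboard', 'dust'] (min_width=20, slack=1)
Line 7: ['you'] (min_width=3, slack=18)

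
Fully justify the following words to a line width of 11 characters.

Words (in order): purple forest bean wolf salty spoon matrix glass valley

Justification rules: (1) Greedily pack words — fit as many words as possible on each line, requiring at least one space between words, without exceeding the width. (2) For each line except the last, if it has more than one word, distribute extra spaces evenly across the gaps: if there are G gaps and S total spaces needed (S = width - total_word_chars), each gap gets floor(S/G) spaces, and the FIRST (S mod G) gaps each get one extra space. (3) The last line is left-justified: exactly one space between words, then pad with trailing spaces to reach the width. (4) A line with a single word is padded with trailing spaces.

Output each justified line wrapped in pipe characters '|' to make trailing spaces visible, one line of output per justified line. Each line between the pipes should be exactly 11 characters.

Answer: |purple     |
|forest bean|
|wolf  salty|
|spoon      |
|matrix     |
|glass      |
|valley     |

Derivation:
Line 1: ['purple'] (min_width=6, slack=5)
Line 2: ['forest', 'bean'] (min_width=11, slack=0)
Line 3: ['wolf', 'salty'] (min_width=10, slack=1)
Line 4: ['spoon'] (min_width=5, slack=6)
Line 5: ['matrix'] (min_width=6, slack=5)
Line 6: ['glass'] (min_width=5, slack=6)
Line 7: ['valley'] (min_width=6, slack=5)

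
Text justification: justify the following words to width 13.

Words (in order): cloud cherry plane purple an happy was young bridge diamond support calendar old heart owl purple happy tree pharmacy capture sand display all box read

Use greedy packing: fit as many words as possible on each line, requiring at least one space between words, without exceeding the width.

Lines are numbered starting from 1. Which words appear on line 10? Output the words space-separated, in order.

Answer: tree pharmacy

Derivation:
Line 1: ['cloud', 'cherry'] (min_width=12, slack=1)
Line 2: ['plane', 'purple'] (min_width=12, slack=1)
Line 3: ['an', 'happy', 'was'] (min_width=12, slack=1)
Line 4: ['young', 'bridge'] (min_width=12, slack=1)
Line 5: ['diamond'] (min_width=7, slack=6)
Line 6: ['support'] (min_width=7, slack=6)
Line 7: ['calendar', 'old'] (min_width=12, slack=1)
Line 8: ['heart', 'owl'] (min_width=9, slack=4)
Line 9: ['purple', 'happy'] (min_width=12, slack=1)
Line 10: ['tree', 'pharmacy'] (min_width=13, slack=0)
Line 11: ['capture', 'sand'] (min_width=12, slack=1)
Line 12: ['display', 'all'] (min_width=11, slack=2)
Line 13: ['box', 'read'] (min_width=8, slack=5)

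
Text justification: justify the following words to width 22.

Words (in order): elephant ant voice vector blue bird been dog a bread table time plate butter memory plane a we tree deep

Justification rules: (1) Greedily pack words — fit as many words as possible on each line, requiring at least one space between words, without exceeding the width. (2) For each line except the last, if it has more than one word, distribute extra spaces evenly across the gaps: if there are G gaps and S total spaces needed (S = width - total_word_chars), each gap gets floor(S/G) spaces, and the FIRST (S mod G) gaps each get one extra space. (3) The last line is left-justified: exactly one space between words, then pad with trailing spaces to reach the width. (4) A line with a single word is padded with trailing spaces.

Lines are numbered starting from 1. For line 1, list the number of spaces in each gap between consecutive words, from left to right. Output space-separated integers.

Answer: 3 3

Derivation:
Line 1: ['elephant', 'ant', 'voice'] (min_width=18, slack=4)
Line 2: ['vector', 'blue', 'bird', 'been'] (min_width=21, slack=1)
Line 3: ['dog', 'a', 'bread', 'table', 'time'] (min_width=22, slack=0)
Line 4: ['plate', 'butter', 'memory'] (min_width=19, slack=3)
Line 5: ['plane', 'a', 'we', 'tree', 'deep'] (min_width=20, slack=2)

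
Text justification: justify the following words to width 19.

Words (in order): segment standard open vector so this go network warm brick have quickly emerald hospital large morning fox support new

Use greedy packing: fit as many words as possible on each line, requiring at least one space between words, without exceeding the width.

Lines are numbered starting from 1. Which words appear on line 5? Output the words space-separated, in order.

Answer: emerald hospital

Derivation:
Line 1: ['segment', 'standard'] (min_width=16, slack=3)
Line 2: ['open', 'vector', 'so', 'this'] (min_width=19, slack=0)
Line 3: ['go', 'network', 'warm'] (min_width=15, slack=4)
Line 4: ['brick', 'have', 'quickly'] (min_width=18, slack=1)
Line 5: ['emerald', 'hospital'] (min_width=16, slack=3)
Line 6: ['large', 'morning', 'fox'] (min_width=17, slack=2)
Line 7: ['support', 'new'] (min_width=11, slack=8)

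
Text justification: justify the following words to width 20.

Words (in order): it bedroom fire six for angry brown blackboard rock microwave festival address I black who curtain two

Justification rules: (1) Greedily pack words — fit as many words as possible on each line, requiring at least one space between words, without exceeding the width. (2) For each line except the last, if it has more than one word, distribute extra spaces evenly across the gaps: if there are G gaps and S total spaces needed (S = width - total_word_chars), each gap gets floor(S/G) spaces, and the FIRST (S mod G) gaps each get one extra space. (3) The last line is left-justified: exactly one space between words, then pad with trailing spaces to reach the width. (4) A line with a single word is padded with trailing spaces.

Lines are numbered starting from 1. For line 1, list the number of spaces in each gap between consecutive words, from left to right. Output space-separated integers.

Line 1: ['it', 'bedroom', 'fire', 'six'] (min_width=19, slack=1)
Line 2: ['for', 'angry', 'brown'] (min_width=15, slack=5)
Line 3: ['blackboard', 'rock'] (min_width=15, slack=5)
Line 4: ['microwave', 'festival'] (min_width=18, slack=2)
Line 5: ['address', 'I', 'black', 'who'] (min_width=19, slack=1)
Line 6: ['curtain', 'two'] (min_width=11, slack=9)

Answer: 2 1 1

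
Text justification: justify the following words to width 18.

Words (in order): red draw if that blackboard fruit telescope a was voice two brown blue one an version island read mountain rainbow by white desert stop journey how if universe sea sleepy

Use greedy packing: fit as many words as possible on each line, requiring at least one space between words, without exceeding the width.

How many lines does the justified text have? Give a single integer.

Line 1: ['red', 'draw', 'if', 'that'] (min_width=16, slack=2)
Line 2: ['blackboard', 'fruit'] (min_width=16, slack=2)
Line 3: ['telescope', 'a', 'was'] (min_width=15, slack=3)
Line 4: ['voice', 'two', 'brown'] (min_width=15, slack=3)
Line 5: ['blue', 'one', 'an'] (min_width=11, slack=7)
Line 6: ['version', 'island'] (min_width=14, slack=4)
Line 7: ['read', 'mountain'] (min_width=13, slack=5)
Line 8: ['rainbow', 'by', 'white'] (min_width=16, slack=2)
Line 9: ['desert', 'stop'] (min_width=11, slack=7)
Line 10: ['journey', 'how', 'if'] (min_width=14, slack=4)
Line 11: ['universe', 'sea'] (min_width=12, slack=6)
Line 12: ['sleepy'] (min_width=6, slack=12)
Total lines: 12

Answer: 12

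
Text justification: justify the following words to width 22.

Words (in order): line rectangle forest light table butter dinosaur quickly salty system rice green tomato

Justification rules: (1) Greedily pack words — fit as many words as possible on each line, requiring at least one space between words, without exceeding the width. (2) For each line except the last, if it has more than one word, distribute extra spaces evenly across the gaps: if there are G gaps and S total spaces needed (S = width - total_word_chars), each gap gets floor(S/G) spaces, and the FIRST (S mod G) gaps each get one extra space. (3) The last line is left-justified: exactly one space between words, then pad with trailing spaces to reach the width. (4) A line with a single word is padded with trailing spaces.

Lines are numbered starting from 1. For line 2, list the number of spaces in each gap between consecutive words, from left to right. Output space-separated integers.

Line 1: ['line', 'rectangle', 'forest'] (min_width=21, slack=1)
Line 2: ['light', 'table', 'butter'] (min_width=18, slack=4)
Line 3: ['dinosaur', 'quickly', 'salty'] (min_width=22, slack=0)
Line 4: ['system', 'rice', 'green'] (min_width=17, slack=5)
Line 5: ['tomato'] (min_width=6, slack=16)

Answer: 3 3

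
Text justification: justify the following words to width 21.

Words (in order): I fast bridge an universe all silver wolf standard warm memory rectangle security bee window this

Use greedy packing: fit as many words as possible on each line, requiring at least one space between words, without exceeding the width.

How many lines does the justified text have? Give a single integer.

Answer: 6

Derivation:
Line 1: ['I', 'fast', 'bridge', 'an'] (min_width=16, slack=5)
Line 2: ['universe', 'all', 'silver'] (min_width=19, slack=2)
Line 3: ['wolf', 'standard', 'warm'] (min_width=18, slack=3)
Line 4: ['memory', 'rectangle'] (min_width=16, slack=5)
Line 5: ['security', 'bee', 'window'] (min_width=19, slack=2)
Line 6: ['this'] (min_width=4, slack=17)
Total lines: 6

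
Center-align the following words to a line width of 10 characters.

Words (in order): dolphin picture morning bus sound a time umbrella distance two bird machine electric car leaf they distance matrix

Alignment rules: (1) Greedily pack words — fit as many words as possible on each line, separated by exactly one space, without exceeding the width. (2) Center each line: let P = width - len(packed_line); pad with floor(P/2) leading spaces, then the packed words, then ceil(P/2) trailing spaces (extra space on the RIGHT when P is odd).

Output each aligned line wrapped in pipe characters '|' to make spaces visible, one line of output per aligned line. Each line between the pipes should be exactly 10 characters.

Line 1: ['dolphin'] (min_width=7, slack=3)
Line 2: ['picture'] (min_width=7, slack=3)
Line 3: ['morning'] (min_width=7, slack=3)
Line 4: ['bus', 'sound'] (min_width=9, slack=1)
Line 5: ['a', 'time'] (min_width=6, slack=4)
Line 6: ['umbrella'] (min_width=8, slack=2)
Line 7: ['distance'] (min_width=8, slack=2)
Line 8: ['two', 'bird'] (min_width=8, slack=2)
Line 9: ['machine'] (min_width=7, slack=3)
Line 10: ['electric'] (min_width=8, slack=2)
Line 11: ['car', 'leaf'] (min_width=8, slack=2)
Line 12: ['they'] (min_width=4, slack=6)
Line 13: ['distance'] (min_width=8, slack=2)
Line 14: ['matrix'] (min_width=6, slack=4)

Answer: | dolphin  |
| picture  |
| morning  |
|bus sound |
|  a time  |
| umbrella |
| distance |
| two bird |
| machine  |
| electric |
| car leaf |
|   they   |
| distance |
|  matrix  |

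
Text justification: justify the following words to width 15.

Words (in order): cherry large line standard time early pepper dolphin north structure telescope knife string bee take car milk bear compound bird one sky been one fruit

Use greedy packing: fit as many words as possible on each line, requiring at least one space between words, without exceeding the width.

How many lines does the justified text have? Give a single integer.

Line 1: ['cherry', 'large'] (min_width=12, slack=3)
Line 2: ['line', 'standard'] (min_width=13, slack=2)
Line 3: ['time', 'early'] (min_width=10, slack=5)
Line 4: ['pepper', 'dolphin'] (min_width=14, slack=1)
Line 5: ['north', 'structure'] (min_width=15, slack=0)
Line 6: ['telescope', 'knife'] (min_width=15, slack=0)
Line 7: ['string', 'bee', 'take'] (min_width=15, slack=0)
Line 8: ['car', 'milk', 'bear'] (min_width=13, slack=2)
Line 9: ['compound', 'bird'] (min_width=13, slack=2)
Line 10: ['one', 'sky', 'been'] (min_width=12, slack=3)
Line 11: ['one', 'fruit'] (min_width=9, slack=6)
Total lines: 11

Answer: 11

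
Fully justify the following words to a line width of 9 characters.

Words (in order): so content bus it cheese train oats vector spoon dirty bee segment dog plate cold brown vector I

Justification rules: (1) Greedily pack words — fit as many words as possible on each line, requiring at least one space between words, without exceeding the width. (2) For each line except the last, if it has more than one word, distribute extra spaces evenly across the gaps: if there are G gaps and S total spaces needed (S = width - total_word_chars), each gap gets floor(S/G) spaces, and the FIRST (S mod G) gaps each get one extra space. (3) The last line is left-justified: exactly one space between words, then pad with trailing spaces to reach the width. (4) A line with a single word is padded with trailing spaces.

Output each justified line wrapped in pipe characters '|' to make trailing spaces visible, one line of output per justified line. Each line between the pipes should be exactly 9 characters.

Line 1: ['so'] (min_width=2, slack=7)
Line 2: ['content'] (min_width=7, slack=2)
Line 3: ['bus', 'it'] (min_width=6, slack=3)
Line 4: ['cheese'] (min_width=6, slack=3)
Line 5: ['train'] (min_width=5, slack=4)
Line 6: ['oats'] (min_width=4, slack=5)
Line 7: ['vector'] (min_width=6, slack=3)
Line 8: ['spoon'] (min_width=5, slack=4)
Line 9: ['dirty', 'bee'] (min_width=9, slack=0)
Line 10: ['segment'] (min_width=7, slack=2)
Line 11: ['dog', 'plate'] (min_width=9, slack=0)
Line 12: ['cold'] (min_width=4, slack=5)
Line 13: ['brown'] (min_width=5, slack=4)
Line 14: ['vector', 'I'] (min_width=8, slack=1)

Answer: |so       |
|content  |
|bus    it|
|cheese   |
|train    |
|oats     |
|vector   |
|spoon    |
|dirty bee|
|segment  |
|dog plate|
|cold     |
|brown    |
|vector I |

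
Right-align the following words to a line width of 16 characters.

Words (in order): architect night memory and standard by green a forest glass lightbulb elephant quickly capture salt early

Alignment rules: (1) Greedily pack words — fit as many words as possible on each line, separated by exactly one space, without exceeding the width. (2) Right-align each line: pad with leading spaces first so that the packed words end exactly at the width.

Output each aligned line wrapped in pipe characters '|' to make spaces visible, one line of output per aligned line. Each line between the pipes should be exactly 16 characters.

Answer: | architect night|
|      memory and|
|     standard by|
|  green a forest|
| glass lightbulb|
|elephant quickly|
|    capture salt|
|           early|

Derivation:
Line 1: ['architect', 'night'] (min_width=15, slack=1)
Line 2: ['memory', 'and'] (min_width=10, slack=6)
Line 3: ['standard', 'by'] (min_width=11, slack=5)
Line 4: ['green', 'a', 'forest'] (min_width=14, slack=2)
Line 5: ['glass', 'lightbulb'] (min_width=15, slack=1)
Line 6: ['elephant', 'quickly'] (min_width=16, slack=0)
Line 7: ['capture', 'salt'] (min_width=12, slack=4)
Line 8: ['early'] (min_width=5, slack=11)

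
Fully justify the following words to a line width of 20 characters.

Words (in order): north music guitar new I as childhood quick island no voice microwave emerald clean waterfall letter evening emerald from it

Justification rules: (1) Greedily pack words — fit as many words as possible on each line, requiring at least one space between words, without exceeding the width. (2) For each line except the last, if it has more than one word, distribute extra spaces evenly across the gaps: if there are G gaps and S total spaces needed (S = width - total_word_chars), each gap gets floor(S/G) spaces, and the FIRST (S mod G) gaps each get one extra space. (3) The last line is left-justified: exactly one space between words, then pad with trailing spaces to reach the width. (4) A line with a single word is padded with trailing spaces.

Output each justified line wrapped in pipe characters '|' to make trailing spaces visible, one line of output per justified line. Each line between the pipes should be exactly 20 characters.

Answer: |north  music  guitar|
|new  I  as childhood|
|quick    island   no|
|voice      microwave|
|emerald        clean|
|waterfall     letter|
|evening emerald from|
|it                  |

Derivation:
Line 1: ['north', 'music', 'guitar'] (min_width=18, slack=2)
Line 2: ['new', 'I', 'as', 'childhood'] (min_width=18, slack=2)
Line 3: ['quick', 'island', 'no'] (min_width=15, slack=5)
Line 4: ['voice', 'microwave'] (min_width=15, slack=5)
Line 5: ['emerald', 'clean'] (min_width=13, slack=7)
Line 6: ['waterfall', 'letter'] (min_width=16, slack=4)
Line 7: ['evening', 'emerald', 'from'] (min_width=20, slack=0)
Line 8: ['it'] (min_width=2, slack=18)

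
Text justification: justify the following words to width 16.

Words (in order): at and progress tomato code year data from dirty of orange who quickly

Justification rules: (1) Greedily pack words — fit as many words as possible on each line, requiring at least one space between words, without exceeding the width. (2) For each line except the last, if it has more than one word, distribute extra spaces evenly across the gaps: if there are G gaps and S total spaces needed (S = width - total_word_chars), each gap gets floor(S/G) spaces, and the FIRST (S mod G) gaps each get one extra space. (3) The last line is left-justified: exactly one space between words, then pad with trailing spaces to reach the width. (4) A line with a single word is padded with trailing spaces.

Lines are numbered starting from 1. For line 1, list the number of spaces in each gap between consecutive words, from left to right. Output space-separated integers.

Answer: 2 1

Derivation:
Line 1: ['at', 'and', 'progress'] (min_width=15, slack=1)
Line 2: ['tomato', 'code', 'year'] (min_width=16, slack=0)
Line 3: ['data', 'from', 'dirty'] (min_width=15, slack=1)
Line 4: ['of', 'orange', 'who'] (min_width=13, slack=3)
Line 5: ['quickly'] (min_width=7, slack=9)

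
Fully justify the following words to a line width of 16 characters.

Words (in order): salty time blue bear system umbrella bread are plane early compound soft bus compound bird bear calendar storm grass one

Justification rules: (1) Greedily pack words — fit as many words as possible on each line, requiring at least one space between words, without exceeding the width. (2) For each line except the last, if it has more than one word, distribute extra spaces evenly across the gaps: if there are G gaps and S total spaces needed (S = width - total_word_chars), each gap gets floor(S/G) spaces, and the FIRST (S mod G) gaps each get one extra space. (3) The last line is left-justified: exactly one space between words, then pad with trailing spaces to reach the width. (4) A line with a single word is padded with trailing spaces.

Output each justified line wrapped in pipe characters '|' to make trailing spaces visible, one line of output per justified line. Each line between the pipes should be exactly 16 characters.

Line 1: ['salty', 'time', 'blue'] (min_width=15, slack=1)
Line 2: ['bear', 'system'] (min_width=11, slack=5)
Line 3: ['umbrella', 'bread'] (min_width=14, slack=2)
Line 4: ['are', 'plane', 'early'] (min_width=15, slack=1)
Line 5: ['compound', 'soft'] (min_width=13, slack=3)
Line 6: ['bus', 'compound'] (min_width=12, slack=4)
Line 7: ['bird', 'bear'] (min_width=9, slack=7)
Line 8: ['calendar', 'storm'] (min_width=14, slack=2)
Line 9: ['grass', 'one'] (min_width=9, slack=7)

Answer: |salty  time blue|
|bear      system|
|umbrella   bread|
|are  plane early|
|compound    soft|
|bus     compound|
|bird        bear|
|calendar   storm|
|grass one       |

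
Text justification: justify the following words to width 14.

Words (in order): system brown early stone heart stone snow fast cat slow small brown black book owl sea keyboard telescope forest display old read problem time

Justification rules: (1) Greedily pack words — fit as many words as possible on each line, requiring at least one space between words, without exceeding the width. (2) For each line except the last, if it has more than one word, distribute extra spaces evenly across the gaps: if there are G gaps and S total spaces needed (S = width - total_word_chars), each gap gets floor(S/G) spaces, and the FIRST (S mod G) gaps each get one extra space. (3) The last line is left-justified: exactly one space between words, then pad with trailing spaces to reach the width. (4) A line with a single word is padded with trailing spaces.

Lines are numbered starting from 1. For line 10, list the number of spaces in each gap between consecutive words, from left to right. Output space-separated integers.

Answer: 1

Derivation:
Line 1: ['system', 'brown'] (min_width=12, slack=2)
Line 2: ['early', 'stone'] (min_width=11, slack=3)
Line 3: ['heart', 'stone'] (min_width=11, slack=3)
Line 4: ['snow', 'fast', 'cat'] (min_width=13, slack=1)
Line 5: ['slow', 'small'] (min_width=10, slack=4)
Line 6: ['brown', 'black'] (min_width=11, slack=3)
Line 7: ['book', 'owl', 'sea'] (min_width=12, slack=2)
Line 8: ['keyboard'] (min_width=8, slack=6)
Line 9: ['telescope'] (min_width=9, slack=5)
Line 10: ['forest', 'display'] (min_width=14, slack=0)
Line 11: ['old', 'read'] (min_width=8, slack=6)
Line 12: ['problem', 'time'] (min_width=12, slack=2)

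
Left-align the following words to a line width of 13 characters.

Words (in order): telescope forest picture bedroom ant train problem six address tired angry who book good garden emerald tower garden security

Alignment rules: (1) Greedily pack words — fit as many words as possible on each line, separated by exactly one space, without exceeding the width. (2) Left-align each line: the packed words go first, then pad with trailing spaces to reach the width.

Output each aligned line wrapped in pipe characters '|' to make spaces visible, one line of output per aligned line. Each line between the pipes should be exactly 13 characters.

Line 1: ['telescope'] (min_width=9, slack=4)
Line 2: ['forest'] (min_width=6, slack=7)
Line 3: ['picture'] (min_width=7, slack=6)
Line 4: ['bedroom', 'ant'] (min_width=11, slack=2)
Line 5: ['train', 'problem'] (min_width=13, slack=0)
Line 6: ['six', 'address'] (min_width=11, slack=2)
Line 7: ['tired', 'angry'] (min_width=11, slack=2)
Line 8: ['who', 'book', 'good'] (min_width=13, slack=0)
Line 9: ['garden'] (min_width=6, slack=7)
Line 10: ['emerald', 'tower'] (min_width=13, slack=0)
Line 11: ['garden'] (min_width=6, slack=7)
Line 12: ['security'] (min_width=8, slack=5)

Answer: |telescope    |
|forest       |
|picture      |
|bedroom ant  |
|train problem|
|six address  |
|tired angry  |
|who book good|
|garden       |
|emerald tower|
|garden       |
|security     |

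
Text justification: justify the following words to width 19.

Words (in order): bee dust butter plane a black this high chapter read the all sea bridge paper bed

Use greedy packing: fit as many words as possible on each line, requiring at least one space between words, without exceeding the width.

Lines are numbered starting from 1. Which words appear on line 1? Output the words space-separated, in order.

Line 1: ['bee', 'dust', 'butter'] (min_width=15, slack=4)
Line 2: ['plane', 'a', 'black', 'this'] (min_width=18, slack=1)
Line 3: ['high', 'chapter', 'read'] (min_width=17, slack=2)
Line 4: ['the', 'all', 'sea', 'bridge'] (min_width=18, slack=1)
Line 5: ['paper', 'bed'] (min_width=9, slack=10)

Answer: bee dust butter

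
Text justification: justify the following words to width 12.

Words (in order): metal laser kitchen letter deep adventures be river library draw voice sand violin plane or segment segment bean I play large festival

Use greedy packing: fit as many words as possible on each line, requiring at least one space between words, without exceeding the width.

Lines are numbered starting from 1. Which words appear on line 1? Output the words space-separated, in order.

Line 1: ['metal', 'laser'] (min_width=11, slack=1)
Line 2: ['kitchen'] (min_width=7, slack=5)
Line 3: ['letter', 'deep'] (min_width=11, slack=1)
Line 4: ['adventures'] (min_width=10, slack=2)
Line 5: ['be', 'river'] (min_width=8, slack=4)
Line 6: ['library', 'draw'] (min_width=12, slack=0)
Line 7: ['voice', 'sand'] (min_width=10, slack=2)
Line 8: ['violin', 'plane'] (min_width=12, slack=0)
Line 9: ['or', 'segment'] (min_width=10, slack=2)
Line 10: ['segment', 'bean'] (min_width=12, slack=0)
Line 11: ['I', 'play', 'large'] (min_width=12, slack=0)
Line 12: ['festival'] (min_width=8, slack=4)

Answer: metal laser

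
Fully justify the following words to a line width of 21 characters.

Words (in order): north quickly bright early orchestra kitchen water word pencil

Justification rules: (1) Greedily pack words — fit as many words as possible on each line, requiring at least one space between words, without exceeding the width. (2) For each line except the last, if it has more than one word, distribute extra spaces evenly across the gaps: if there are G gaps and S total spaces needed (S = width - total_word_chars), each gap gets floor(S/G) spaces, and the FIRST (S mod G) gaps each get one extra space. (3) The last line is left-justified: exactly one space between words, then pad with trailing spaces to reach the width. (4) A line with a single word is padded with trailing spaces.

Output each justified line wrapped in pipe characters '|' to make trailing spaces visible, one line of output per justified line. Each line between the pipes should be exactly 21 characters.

Line 1: ['north', 'quickly', 'bright'] (min_width=20, slack=1)
Line 2: ['early', 'orchestra'] (min_width=15, slack=6)
Line 3: ['kitchen', 'water', 'word'] (min_width=18, slack=3)
Line 4: ['pencil'] (min_width=6, slack=15)

Answer: |north  quickly bright|
|early       orchestra|
|kitchen   water  word|
|pencil               |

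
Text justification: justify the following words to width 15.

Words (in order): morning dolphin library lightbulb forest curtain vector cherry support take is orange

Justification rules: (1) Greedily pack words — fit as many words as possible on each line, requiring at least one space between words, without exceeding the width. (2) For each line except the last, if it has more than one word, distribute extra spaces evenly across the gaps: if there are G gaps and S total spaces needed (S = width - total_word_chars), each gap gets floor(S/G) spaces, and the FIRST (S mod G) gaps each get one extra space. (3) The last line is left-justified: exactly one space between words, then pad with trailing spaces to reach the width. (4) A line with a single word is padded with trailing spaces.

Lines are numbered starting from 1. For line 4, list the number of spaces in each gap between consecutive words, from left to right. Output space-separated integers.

Answer: 2

Derivation:
Line 1: ['morning', 'dolphin'] (min_width=15, slack=0)
Line 2: ['library'] (min_width=7, slack=8)
Line 3: ['lightbulb'] (min_width=9, slack=6)
Line 4: ['forest', 'curtain'] (min_width=14, slack=1)
Line 5: ['vector', 'cherry'] (min_width=13, slack=2)
Line 6: ['support', 'take', 'is'] (min_width=15, slack=0)
Line 7: ['orange'] (min_width=6, slack=9)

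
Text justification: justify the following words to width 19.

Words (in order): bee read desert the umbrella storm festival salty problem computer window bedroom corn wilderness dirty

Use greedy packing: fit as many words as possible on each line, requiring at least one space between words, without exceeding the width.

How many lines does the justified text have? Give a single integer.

Line 1: ['bee', 'read', 'desert', 'the'] (min_width=19, slack=0)
Line 2: ['umbrella', 'storm'] (min_width=14, slack=5)
Line 3: ['festival', 'salty'] (min_width=14, slack=5)
Line 4: ['problem', 'computer'] (min_width=16, slack=3)
Line 5: ['window', 'bedroom', 'corn'] (min_width=19, slack=0)
Line 6: ['wilderness', 'dirty'] (min_width=16, slack=3)
Total lines: 6

Answer: 6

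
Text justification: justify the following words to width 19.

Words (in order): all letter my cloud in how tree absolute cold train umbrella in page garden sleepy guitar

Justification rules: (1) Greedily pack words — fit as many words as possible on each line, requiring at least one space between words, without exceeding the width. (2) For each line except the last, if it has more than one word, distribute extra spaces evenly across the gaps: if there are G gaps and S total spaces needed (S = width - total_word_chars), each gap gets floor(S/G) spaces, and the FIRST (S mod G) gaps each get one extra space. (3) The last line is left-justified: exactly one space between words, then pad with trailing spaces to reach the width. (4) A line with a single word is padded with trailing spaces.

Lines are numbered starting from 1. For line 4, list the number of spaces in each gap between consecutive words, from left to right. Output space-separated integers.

Answer: 3 2

Derivation:
Line 1: ['all', 'letter', 'my', 'cloud'] (min_width=19, slack=0)
Line 2: ['in', 'how', 'tree'] (min_width=11, slack=8)
Line 3: ['absolute', 'cold', 'train'] (min_width=19, slack=0)
Line 4: ['umbrella', 'in', 'page'] (min_width=16, slack=3)
Line 5: ['garden', 'sleepy'] (min_width=13, slack=6)
Line 6: ['guitar'] (min_width=6, slack=13)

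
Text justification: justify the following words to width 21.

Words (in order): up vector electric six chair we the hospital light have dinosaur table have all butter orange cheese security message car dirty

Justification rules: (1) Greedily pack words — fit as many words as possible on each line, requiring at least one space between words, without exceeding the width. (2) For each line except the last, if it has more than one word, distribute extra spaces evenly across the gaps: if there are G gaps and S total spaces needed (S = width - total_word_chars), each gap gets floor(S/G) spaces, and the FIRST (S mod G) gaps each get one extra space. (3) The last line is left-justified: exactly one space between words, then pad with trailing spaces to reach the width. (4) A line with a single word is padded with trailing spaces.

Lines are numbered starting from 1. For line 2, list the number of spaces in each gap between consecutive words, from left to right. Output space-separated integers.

Answer: 3 3 2

Derivation:
Line 1: ['up', 'vector', 'electric'] (min_width=18, slack=3)
Line 2: ['six', 'chair', 'we', 'the'] (min_width=16, slack=5)
Line 3: ['hospital', 'light', 'have'] (min_width=19, slack=2)
Line 4: ['dinosaur', 'table', 'have'] (min_width=19, slack=2)
Line 5: ['all', 'butter', 'orange'] (min_width=17, slack=4)
Line 6: ['cheese', 'security'] (min_width=15, slack=6)
Line 7: ['message', 'car', 'dirty'] (min_width=17, slack=4)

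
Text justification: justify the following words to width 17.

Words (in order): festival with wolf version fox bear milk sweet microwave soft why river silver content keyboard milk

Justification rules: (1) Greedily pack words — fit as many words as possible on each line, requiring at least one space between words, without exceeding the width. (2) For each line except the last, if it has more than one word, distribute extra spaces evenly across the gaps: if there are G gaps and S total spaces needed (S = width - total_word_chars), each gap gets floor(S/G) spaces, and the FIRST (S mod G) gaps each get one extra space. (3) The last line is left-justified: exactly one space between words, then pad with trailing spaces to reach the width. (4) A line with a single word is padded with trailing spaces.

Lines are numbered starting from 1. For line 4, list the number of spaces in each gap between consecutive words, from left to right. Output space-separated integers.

Line 1: ['festival', 'with'] (min_width=13, slack=4)
Line 2: ['wolf', 'version', 'fox'] (min_width=16, slack=1)
Line 3: ['bear', 'milk', 'sweet'] (min_width=15, slack=2)
Line 4: ['microwave', 'soft'] (min_width=14, slack=3)
Line 5: ['why', 'river', 'silver'] (min_width=16, slack=1)
Line 6: ['content', 'keyboard'] (min_width=16, slack=1)
Line 7: ['milk'] (min_width=4, slack=13)

Answer: 4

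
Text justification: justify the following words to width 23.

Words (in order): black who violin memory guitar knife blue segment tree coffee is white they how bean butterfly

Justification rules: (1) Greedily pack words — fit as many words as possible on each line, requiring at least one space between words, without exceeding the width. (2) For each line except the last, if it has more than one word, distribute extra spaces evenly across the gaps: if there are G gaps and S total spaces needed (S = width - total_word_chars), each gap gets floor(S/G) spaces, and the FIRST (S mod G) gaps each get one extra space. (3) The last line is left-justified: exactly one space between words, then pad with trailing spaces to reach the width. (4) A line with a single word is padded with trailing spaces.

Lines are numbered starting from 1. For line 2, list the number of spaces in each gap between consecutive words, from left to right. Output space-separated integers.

Answer: 4 4

Derivation:
Line 1: ['black', 'who', 'violin', 'memory'] (min_width=23, slack=0)
Line 2: ['guitar', 'knife', 'blue'] (min_width=17, slack=6)
Line 3: ['segment', 'tree', 'coffee', 'is'] (min_width=22, slack=1)
Line 4: ['white', 'they', 'how', 'bean'] (min_width=19, slack=4)
Line 5: ['butterfly'] (min_width=9, slack=14)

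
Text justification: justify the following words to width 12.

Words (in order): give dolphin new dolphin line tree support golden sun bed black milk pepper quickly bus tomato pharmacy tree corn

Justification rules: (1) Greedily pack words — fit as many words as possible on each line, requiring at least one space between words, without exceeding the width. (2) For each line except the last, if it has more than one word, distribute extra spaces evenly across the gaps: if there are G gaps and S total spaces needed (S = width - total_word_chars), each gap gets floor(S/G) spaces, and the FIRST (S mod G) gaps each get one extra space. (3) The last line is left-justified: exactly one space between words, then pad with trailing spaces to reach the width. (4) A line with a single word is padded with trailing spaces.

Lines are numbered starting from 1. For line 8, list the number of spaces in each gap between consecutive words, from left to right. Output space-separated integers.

Line 1: ['give', 'dolphin'] (min_width=12, slack=0)
Line 2: ['new', 'dolphin'] (min_width=11, slack=1)
Line 3: ['line', 'tree'] (min_width=9, slack=3)
Line 4: ['support'] (min_width=7, slack=5)
Line 5: ['golden', 'sun'] (min_width=10, slack=2)
Line 6: ['bed', 'black'] (min_width=9, slack=3)
Line 7: ['milk', 'pepper'] (min_width=11, slack=1)
Line 8: ['quickly', 'bus'] (min_width=11, slack=1)
Line 9: ['tomato'] (min_width=6, slack=6)
Line 10: ['pharmacy'] (min_width=8, slack=4)
Line 11: ['tree', 'corn'] (min_width=9, slack=3)

Answer: 2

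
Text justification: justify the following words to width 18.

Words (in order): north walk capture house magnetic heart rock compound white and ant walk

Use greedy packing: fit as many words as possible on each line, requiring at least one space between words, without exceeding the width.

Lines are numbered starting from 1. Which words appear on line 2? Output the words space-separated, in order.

Answer: house magnetic

Derivation:
Line 1: ['north', 'walk', 'capture'] (min_width=18, slack=0)
Line 2: ['house', 'magnetic'] (min_width=14, slack=4)
Line 3: ['heart', 'rock'] (min_width=10, slack=8)
Line 4: ['compound', 'white', 'and'] (min_width=18, slack=0)
Line 5: ['ant', 'walk'] (min_width=8, slack=10)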